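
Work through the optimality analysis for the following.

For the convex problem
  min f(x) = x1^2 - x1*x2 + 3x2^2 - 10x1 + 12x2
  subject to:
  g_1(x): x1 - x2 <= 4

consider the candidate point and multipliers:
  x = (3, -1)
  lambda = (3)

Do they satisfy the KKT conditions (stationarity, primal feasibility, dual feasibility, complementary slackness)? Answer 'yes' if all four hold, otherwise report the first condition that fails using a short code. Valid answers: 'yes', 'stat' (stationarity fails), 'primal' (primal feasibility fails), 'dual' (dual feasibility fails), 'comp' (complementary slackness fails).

Gradient of f: grad f(x) = Q x + c = (-3, 3)
Constraint values g_i(x) = a_i^T x - b_i:
  g_1((3, -1)) = 0
Stationarity residual: grad f(x) + sum_i lambda_i a_i = (0, 0)
  -> stationarity OK
Primal feasibility (all g_i <= 0): OK
Dual feasibility (all lambda_i >= 0): OK
Complementary slackness (lambda_i * g_i(x) = 0 for all i): OK

Verdict: yes, KKT holds.

yes


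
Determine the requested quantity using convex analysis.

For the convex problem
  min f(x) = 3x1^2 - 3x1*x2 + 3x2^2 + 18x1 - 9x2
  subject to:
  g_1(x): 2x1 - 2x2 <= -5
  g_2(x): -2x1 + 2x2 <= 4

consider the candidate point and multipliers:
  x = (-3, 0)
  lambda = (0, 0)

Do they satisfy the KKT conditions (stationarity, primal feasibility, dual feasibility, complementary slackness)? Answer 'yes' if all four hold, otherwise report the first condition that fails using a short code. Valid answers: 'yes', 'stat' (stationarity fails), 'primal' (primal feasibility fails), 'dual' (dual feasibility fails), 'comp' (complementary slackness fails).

Gradient of f: grad f(x) = Q x + c = (0, 0)
Constraint values g_i(x) = a_i^T x - b_i:
  g_1((-3, 0)) = -1
  g_2((-3, 0)) = 2
Stationarity residual: grad f(x) + sum_i lambda_i a_i = (0, 0)
  -> stationarity OK
Primal feasibility (all g_i <= 0): FAILS
Dual feasibility (all lambda_i >= 0): OK
Complementary slackness (lambda_i * g_i(x) = 0 for all i): OK

Verdict: the first failing condition is primal_feasibility -> primal.

primal


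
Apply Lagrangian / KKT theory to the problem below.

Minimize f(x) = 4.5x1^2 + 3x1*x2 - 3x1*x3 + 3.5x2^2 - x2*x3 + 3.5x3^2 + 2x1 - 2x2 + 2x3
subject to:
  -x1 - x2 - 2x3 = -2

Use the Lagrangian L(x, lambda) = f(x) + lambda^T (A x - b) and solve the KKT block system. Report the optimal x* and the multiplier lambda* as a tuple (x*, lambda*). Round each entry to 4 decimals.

Form the Lagrangian:
  L(x, lambda) = (1/2) x^T Q x + c^T x + lambda^T (A x - b)
Stationarity (grad_x L = 0): Q x + c + A^T lambda = 0.
Primal feasibility: A x = b.

This gives the KKT block system:
  [ Q   A^T ] [ x     ]   [-c ]
  [ A    0  ] [ lambda ] = [ b ]

Solving the linear system:
  x*      = (0.0339, 0.7458, 0.6102)
  lambda* = (2.7119)
  f(x*)   = 2.6102

x* = (0.0339, 0.7458, 0.6102), lambda* = (2.7119)


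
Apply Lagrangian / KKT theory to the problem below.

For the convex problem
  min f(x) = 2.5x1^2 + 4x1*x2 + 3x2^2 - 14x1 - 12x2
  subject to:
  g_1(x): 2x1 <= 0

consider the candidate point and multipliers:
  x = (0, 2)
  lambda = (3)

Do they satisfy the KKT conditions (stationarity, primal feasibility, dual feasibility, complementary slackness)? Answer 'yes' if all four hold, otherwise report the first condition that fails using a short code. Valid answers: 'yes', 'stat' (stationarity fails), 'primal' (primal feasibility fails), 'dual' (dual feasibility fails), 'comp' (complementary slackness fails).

Gradient of f: grad f(x) = Q x + c = (-6, 0)
Constraint values g_i(x) = a_i^T x - b_i:
  g_1((0, 2)) = 0
Stationarity residual: grad f(x) + sum_i lambda_i a_i = (0, 0)
  -> stationarity OK
Primal feasibility (all g_i <= 0): OK
Dual feasibility (all lambda_i >= 0): OK
Complementary slackness (lambda_i * g_i(x) = 0 for all i): OK

Verdict: yes, KKT holds.

yes


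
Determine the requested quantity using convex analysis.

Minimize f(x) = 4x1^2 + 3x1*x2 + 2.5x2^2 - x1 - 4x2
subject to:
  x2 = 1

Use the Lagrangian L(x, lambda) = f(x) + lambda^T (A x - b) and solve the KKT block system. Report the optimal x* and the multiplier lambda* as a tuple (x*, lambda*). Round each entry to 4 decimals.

Form the Lagrangian:
  L(x, lambda) = (1/2) x^T Q x + c^T x + lambda^T (A x - b)
Stationarity (grad_x L = 0): Q x + c + A^T lambda = 0.
Primal feasibility: A x = b.

This gives the KKT block system:
  [ Q   A^T ] [ x     ]   [-c ]
  [ A    0  ] [ lambda ] = [ b ]

Solving the linear system:
  x*      = (-0.25, 1)
  lambda* = (-0.25)
  f(x*)   = -1.75

x* = (-0.25, 1), lambda* = (-0.25)


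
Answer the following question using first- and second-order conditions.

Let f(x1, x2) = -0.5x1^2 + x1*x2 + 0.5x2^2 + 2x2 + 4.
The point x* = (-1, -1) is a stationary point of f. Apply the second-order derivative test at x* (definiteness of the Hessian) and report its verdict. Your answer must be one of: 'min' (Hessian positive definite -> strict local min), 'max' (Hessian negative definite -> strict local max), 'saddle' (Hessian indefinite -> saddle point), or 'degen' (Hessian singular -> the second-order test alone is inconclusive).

Compute the Hessian H = grad^2 f:
  H = [[-1, 1], [1, 1]]
Verify stationarity: grad f(x*) = H x* + g = (0, 0).
Eigenvalues of H: -1.4142, 1.4142.
Eigenvalues have mixed signs, so H is indefinite -> x* is a saddle point.

saddle


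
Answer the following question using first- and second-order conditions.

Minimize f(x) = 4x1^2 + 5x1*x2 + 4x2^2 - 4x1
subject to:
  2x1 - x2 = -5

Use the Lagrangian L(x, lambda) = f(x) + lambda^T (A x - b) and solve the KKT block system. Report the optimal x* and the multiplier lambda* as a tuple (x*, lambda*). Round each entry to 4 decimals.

Form the Lagrangian:
  L(x, lambda) = (1/2) x^T Q x + c^T x + lambda^T (A x - b)
Stationarity (grad_x L = 0): Q x + c + A^T lambda = 0.
Primal feasibility: A x = b.

This gives the KKT block system:
  [ Q   A^T ] [ x     ]   [-c ]
  [ A    0  ] [ lambda ] = [ b ]

Solving the linear system:
  x*      = (-1.6833, 1.6333)
  lambda* = (4.65)
  f(x*)   = 14.9917

x* = (-1.6833, 1.6333), lambda* = (4.65)


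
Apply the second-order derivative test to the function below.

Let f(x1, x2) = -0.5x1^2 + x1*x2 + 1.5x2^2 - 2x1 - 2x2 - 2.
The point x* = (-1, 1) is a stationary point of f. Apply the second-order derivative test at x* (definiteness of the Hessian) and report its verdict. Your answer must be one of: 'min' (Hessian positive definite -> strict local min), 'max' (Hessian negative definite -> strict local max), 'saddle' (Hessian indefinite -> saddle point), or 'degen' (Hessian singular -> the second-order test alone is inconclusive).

Compute the Hessian H = grad^2 f:
  H = [[-1, 1], [1, 3]]
Verify stationarity: grad f(x*) = H x* + g = (0, 0).
Eigenvalues of H: -1.2361, 3.2361.
Eigenvalues have mixed signs, so H is indefinite -> x* is a saddle point.

saddle


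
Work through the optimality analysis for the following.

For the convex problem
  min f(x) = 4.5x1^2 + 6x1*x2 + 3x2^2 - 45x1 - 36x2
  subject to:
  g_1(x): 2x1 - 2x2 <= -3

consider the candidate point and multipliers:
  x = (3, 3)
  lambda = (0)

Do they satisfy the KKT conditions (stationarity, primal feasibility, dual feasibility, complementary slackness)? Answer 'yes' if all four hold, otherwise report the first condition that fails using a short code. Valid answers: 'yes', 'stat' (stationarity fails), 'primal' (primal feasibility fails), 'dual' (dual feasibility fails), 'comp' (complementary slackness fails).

Gradient of f: grad f(x) = Q x + c = (0, 0)
Constraint values g_i(x) = a_i^T x - b_i:
  g_1((3, 3)) = 3
Stationarity residual: grad f(x) + sum_i lambda_i a_i = (0, 0)
  -> stationarity OK
Primal feasibility (all g_i <= 0): FAILS
Dual feasibility (all lambda_i >= 0): OK
Complementary slackness (lambda_i * g_i(x) = 0 for all i): OK

Verdict: the first failing condition is primal_feasibility -> primal.

primal


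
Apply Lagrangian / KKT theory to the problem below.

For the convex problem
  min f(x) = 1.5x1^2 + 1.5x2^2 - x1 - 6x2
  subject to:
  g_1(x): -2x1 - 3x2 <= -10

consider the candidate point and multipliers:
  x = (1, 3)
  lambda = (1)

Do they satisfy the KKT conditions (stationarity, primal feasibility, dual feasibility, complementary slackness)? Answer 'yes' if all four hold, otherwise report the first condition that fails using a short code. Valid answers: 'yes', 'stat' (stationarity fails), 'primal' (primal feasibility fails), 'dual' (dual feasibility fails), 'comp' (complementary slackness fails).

Gradient of f: grad f(x) = Q x + c = (2, 3)
Constraint values g_i(x) = a_i^T x - b_i:
  g_1((1, 3)) = -1
Stationarity residual: grad f(x) + sum_i lambda_i a_i = (0, 0)
  -> stationarity OK
Primal feasibility (all g_i <= 0): OK
Dual feasibility (all lambda_i >= 0): OK
Complementary slackness (lambda_i * g_i(x) = 0 for all i): FAILS

Verdict: the first failing condition is complementary_slackness -> comp.

comp


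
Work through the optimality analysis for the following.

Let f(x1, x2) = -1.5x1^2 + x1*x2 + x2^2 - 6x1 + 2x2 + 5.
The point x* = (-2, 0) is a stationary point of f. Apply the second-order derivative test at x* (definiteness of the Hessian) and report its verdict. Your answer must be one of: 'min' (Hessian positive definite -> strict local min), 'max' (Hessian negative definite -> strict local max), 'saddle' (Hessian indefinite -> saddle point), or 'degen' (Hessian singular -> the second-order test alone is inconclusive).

Compute the Hessian H = grad^2 f:
  H = [[-3, 1], [1, 2]]
Verify stationarity: grad f(x*) = H x* + g = (0, 0).
Eigenvalues of H: -3.1926, 2.1926.
Eigenvalues have mixed signs, so H is indefinite -> x* is a saddle point.

saddle


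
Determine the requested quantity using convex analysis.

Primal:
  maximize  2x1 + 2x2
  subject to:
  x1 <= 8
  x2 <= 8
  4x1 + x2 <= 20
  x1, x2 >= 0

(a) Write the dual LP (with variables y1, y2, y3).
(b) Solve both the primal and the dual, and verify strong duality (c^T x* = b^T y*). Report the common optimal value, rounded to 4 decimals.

The standard primal-dual pair for 'max c^T x s.t. A x <= b, x >= 0' is:
  Dual:  min b^T y  s.t.  A^T y >= c,  y >= 0.

So the dual LP is:
  minimize  8y1 + 8y2 + 20y3
  subject to:
    y1 + 4y3 >= 2
    y2 + y3 >= 2
    y1, y2, y3 >= 0

Solving the primal: x* = (3, 8).
  primal value c^T x* = 22.
Solving the dual: y* = (0, 1.5, 0.5).
  dual value b^T y* = 22.
Strong duality: c^T x* = b^T y*. Confirmed.

22


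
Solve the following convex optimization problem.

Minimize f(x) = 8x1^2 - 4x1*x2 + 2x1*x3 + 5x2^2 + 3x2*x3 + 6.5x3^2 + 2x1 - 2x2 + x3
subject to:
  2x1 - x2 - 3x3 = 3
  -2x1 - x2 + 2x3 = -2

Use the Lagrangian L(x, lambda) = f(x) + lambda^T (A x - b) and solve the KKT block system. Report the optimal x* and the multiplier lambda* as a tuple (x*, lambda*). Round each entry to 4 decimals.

Form the Lagrangian:
  L(x, lambda) = (1/2) x^T Q x + c^T x + lambda^T (A x - b)
Stationarity (grad_x L = 0): Q x + c + A^T lambda = 0.
Primal feasibility: A x = b.

This gives the KKT block system:
  [ Q   A^T ] [ x     ]   [-c ]
  [ A    0  ] [ lambda ] = [ b ]

Solving the linear system:
  x*      = (0.25, -0.1, -0.8)
  lambda* = (-4.4, -2)
  f(x*)   = 4.55

x* = (0.25, -0.1, -0.8), lambda* = (-4.4, -2)


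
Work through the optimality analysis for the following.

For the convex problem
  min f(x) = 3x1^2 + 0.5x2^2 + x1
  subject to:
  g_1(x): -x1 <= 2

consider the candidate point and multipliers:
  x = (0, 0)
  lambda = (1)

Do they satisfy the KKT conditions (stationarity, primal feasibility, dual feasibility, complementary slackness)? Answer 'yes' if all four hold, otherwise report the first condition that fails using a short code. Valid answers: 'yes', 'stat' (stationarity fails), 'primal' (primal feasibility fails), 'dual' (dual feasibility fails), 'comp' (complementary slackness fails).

Gradient of f: grad f(x) = Q x + c = (1, 0)
Constraint values g_i(x) = a_i^T x - b_i:
  g_1((0, 0)) = -2
Stationarity residual: grad f(x) + sum_i lambda_i a_i = (0, 0)
  -> stationarity OK
Primal feasibility (all g_i <= 0): OK
Dual feasibility (all lambda_i >= 0): OK
Complementary slackness (lambda_i * g_i(x) = 0 for all i): FAILS

Verdict: the first failing condition is complementary_slackness -> comp.

comp


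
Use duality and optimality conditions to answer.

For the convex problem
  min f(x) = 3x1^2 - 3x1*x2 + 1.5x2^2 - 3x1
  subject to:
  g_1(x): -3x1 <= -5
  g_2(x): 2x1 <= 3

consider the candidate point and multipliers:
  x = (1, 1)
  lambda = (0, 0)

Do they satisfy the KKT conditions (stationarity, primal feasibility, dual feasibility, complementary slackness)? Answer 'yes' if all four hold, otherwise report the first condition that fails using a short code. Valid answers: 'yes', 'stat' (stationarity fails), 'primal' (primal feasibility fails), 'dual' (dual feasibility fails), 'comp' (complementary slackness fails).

Gradient of f: grad f(x) = Q x + c = (0, 0)
Constraint values g_i(x) = a_i^T x - b_i:
  g_1((1, 1)) = 2
  g_2((1, 1)) = -1
Stationarity residual: grad f(x) + sum_i lambda_i a_i = (0, 0)
  -> stationarity OK
Primal feasibility (all g_i <= 0): FAILS
Dual feasibility (all lambda_i >= 0): OK
Complementary slackness (lambda_i * g_i(x) = 0 for all i): OK

Verdict: the first failing condition is primal_feasibility -> primal.

primal


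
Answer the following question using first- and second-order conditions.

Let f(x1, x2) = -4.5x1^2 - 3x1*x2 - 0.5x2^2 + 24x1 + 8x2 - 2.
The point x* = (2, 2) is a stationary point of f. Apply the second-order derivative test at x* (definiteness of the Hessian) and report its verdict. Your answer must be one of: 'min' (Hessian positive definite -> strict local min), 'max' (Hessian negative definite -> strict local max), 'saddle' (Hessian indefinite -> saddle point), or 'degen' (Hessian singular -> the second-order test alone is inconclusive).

Compute the Hessian H = grad^2 f:
  H = [[-9, -3], [-3, -1]]
Verify stationarity: grad f(x*) = H x* + g = (0, 0).
Eigenvalues of H: -10, 0.
H has a zero eigenvalue (singular; negative semidefinite but not definite), so H is neither positive definite, negative definite, nor indefinite. The second-order test alone is inconclusive -> degen.
(Indeed, f is constant along the null direction of H through x*, so x* is not a strict local extremum.)

degen


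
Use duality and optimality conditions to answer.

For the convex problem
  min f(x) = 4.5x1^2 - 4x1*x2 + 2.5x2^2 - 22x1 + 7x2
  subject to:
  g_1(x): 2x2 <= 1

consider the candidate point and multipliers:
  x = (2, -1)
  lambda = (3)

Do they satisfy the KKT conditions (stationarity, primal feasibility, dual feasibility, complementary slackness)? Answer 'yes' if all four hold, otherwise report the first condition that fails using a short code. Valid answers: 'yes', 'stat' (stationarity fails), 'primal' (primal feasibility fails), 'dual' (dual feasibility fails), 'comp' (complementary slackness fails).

Gradient of f: grad f(x) = Q x + c = (0, -6)
Constraint values g_i(x) = a_i^T x - b_i:
  g_1((2, -1)) = -3
Stationarity residual: grad f(x) + sum_i lambda_i a_i = (0, 0)
  -> stationarity OK
Primal feasibility (all g_i <= 0): OK
Dual feasibility (all lambda_i >= 0): OK
Complementary slackness (lambda_i * g_i(x) = 0 for all i): FAILS

Verdict: the first failing condition is complementary_slackness -> comp.

comp


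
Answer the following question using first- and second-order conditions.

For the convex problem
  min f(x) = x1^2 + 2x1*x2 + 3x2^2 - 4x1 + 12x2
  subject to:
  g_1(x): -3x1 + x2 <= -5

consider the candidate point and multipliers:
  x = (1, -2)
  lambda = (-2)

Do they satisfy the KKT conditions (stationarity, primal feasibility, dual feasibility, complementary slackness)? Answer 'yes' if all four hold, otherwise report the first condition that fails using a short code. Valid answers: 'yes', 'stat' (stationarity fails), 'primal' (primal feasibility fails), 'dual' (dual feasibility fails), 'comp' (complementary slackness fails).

Gradient of f: grad f(x) = Q x + c = (-6, 2)
Constraint values g_i(x) = a_i^T x - b_i:
  g_1((1, -2)) = 0
Stationarity residual: grad f(x) + sum_i lambda_i a_i = (0, 0)
  -> stationarity OK
Primal feasibility (all g_i <= 0): OK
Dual feasibility (all lambda_i >= 0): FAILS
Complementary slackness (lambda_i * g_i(x) = 0 for all i): OK

Verdict: the first failing condition is dual_feasibility -> dual.

dual


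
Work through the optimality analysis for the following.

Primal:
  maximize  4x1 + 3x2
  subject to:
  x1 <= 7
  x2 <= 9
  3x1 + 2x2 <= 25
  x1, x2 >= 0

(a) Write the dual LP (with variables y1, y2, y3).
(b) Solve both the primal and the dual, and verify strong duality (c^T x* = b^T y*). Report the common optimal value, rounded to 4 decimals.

The standard primal-dual pair for 'max c^T x s.t. A x <= b, x >= 0' is:
  Dual:  min b^T y  s.t.  A^T y >= c,  y >= 0.

So the dual LP is:
  minimize  7y1 + 9y2 + 25y3
  subject to:
    y1 + 3y3 >= 4
    y2 + 2y3 >= 3
    y1, y2, y3 >= 0

Solving the primal: x* = (2.3333, 9).
  primal value c^T x* = 36.3333.
Solving the dual: y* = (0, 0.3333, 1.3333).
  dual value b^T y* = 36.3333.
Strong duality: c^T x* = b^T y*. Confirmed.

36.3333


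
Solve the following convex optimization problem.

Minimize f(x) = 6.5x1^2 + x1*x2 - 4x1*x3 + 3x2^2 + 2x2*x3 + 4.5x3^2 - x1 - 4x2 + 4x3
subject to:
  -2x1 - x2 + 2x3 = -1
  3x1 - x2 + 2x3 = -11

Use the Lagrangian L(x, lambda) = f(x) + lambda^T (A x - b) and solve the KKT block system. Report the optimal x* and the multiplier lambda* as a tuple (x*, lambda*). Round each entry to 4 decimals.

Form the Lagrangian:
  L(x, lambda) = (1/2) x^T Q x + c^T x + lambda^T (A x - b)
Stationarity (grad_x L = 0): Q x + c + A^T lambda = 0.
Primal feasibility: A x = b.

This gives the KKT block system:
  [ Q   A^T ] [ x     ]   [-c ]
  [ A    0  ] [ lambda ] = [ b ]

Solving the linear system:
  x*      = (-2, 1.5854, -1.7073)
  lambda* = (-3.6585, 3.7561)
  f(x*)   = 13.2439

x* = (-2, 1.5854, -1.7073), lambda* = (-3.6585, 3.7561)


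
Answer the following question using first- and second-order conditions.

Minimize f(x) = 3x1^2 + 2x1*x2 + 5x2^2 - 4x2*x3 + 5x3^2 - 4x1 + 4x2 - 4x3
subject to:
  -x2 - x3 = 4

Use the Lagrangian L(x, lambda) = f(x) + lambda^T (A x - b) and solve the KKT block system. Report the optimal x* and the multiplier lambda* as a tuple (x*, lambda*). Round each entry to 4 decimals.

Form the Lagrangian:
  L(x, lambda) = (1/2) x^T Q x + c^T x + lambda^T (A x - b)
Stationarity (grad_x L = 0): Q x + c + A^T lambda = 0.
Primal feasibility: A x = b.

This gives the KKT block system:
  [ Q   A^T ] [ x     ]   [-c ]
  [ A    0  ] [ lambda ] = [ b ]

Solving the linear system:
  x*      = (1.4634, -2.3902, -1.6098)
  lambda* = (-10.5366)
  f(x*)   = 16.5854

x* = (1.4634, -2.3902, -1.6098), lambda* = (-10.5366)


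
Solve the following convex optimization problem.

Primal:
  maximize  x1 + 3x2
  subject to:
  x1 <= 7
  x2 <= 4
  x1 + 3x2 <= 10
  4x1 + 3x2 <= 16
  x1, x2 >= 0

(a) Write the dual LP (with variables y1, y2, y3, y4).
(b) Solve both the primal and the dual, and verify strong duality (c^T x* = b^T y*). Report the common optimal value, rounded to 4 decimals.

The standard primal-dual pair for 'max c^T x s.t. A x <= b, x >= 0' is:
  Dual:  min b^T y  s.t.  A^T y >= c,  y >= 0.

So the dual LP is:
  minimize  7y1 + 4y2 + 10y3 + 16y4
  subject to:
    y1 + y3 + 4y4 >= 1
    y2 + 3y3 + 3y4 >= 3
    y1, y2, y3, y4 >= 0

Solving the primal: x* = (2, 2.6667).
  primal value c^T x* = 10.
Solving the dual: y* = (0, 0, 1, 0).
  dual value b^T y* = 10.
Strong duality: c^T x* = b^T y*. Confirmed.

10


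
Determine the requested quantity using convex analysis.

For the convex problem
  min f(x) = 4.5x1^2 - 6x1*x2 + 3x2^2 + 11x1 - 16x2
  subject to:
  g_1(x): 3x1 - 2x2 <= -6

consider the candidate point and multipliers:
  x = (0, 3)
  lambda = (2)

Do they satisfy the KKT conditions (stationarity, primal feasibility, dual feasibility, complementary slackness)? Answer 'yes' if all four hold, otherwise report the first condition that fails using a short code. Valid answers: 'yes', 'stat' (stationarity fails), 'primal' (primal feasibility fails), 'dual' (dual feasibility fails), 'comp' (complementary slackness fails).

Gradient of f: grad f(x) = Q x + c = (-7, 2)
Constraint values g_i(x) = a_i^T x - b_i:
  g_1((0, 3)) = 0
Stationarity residual: grad f(x) + sum_i lambda_i a_i = (-1, -2)
  -> stationarity FAILS
Primal feasibility (all g_i <= 0): OK
Dual feasibility (all lambda_i >= 0): OK
Complementary slackness (lambda_i * g_i(x) = 0 for all i): OK

Verdict: the first failing condition is stationarity -> stat.

stat


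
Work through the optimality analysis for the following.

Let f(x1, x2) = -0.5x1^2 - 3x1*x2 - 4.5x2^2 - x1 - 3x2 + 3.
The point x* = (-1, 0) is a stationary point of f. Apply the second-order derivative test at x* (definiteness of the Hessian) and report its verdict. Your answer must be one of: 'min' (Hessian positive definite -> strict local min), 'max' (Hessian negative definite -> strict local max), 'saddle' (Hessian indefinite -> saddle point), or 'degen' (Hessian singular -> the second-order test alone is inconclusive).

Compute the Hessian H = grad^2 f:
  H = [[-1, -3], [-3, -9]]
Verify stationarity: grad f(x*) = H x* + g = (0, 0).
Eigenvalues of H: -10, 0.
H has a zero eigenvalue (singular; negative semidefinite but not definite), so H is neither positive definite, negative definite, nor indefinite. The second-order test alone is inconclusive -> degen.
(Indeed, f is constant along the null direction of H through x*, so x* is not a strict local extremum.)

degen


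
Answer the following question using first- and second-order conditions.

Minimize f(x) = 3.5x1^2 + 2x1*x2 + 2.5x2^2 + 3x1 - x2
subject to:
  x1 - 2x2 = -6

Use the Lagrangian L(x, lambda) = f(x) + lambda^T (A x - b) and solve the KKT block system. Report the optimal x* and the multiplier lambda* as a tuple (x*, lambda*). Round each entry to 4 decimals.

Form the Lagrangian:
  L(x, lambda) = (1/2) x^T Q x + c^T x + lambda^T (A x - b)
Stationarity (grad_x L = 0): Q x + c + A^T lambda = 0.
Primal feasibility: A x = b.

This gives the KKT block system:
  [ Q   A^T ] [ x     ]   [-c ]
  [ A    0  ] [ lambda ] = [ b ]

Solving the linear system:
  x*      = (-1.561, 2.2195)
  lambda* = (3.4878)
  f(x*)   = 7.0122

x* = (-1.561, 2.2195), lambda* = (3.4878)


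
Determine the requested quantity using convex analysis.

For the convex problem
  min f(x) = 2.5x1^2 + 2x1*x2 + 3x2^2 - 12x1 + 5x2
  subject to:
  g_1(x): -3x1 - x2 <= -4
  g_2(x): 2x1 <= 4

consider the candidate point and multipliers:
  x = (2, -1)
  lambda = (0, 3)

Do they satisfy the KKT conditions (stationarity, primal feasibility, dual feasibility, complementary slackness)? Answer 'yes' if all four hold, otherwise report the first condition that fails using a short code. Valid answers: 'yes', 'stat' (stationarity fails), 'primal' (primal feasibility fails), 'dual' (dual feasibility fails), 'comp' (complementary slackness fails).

Gradient of f: grad f(x) = Q x + c = (-4, 3)
Constraint values g_i(x) = a_i^T x - b_i:
  g_1((2, -1)) = -1
  g_2((2, -1)) = 0
Stationarity residual: grad f(x) + sum_i lambda_i a_i = (2, 3)
  -> stationarity FAILS
Primal feasibility (all g_i <= 0): OK
Dual feasibility (all lambda_i >= 0): OK
Complementary slackness (lambda_i * g_i(x) = 0 for all i): OK

Verdict: the first failing condition is stationarity -> stat.

stat


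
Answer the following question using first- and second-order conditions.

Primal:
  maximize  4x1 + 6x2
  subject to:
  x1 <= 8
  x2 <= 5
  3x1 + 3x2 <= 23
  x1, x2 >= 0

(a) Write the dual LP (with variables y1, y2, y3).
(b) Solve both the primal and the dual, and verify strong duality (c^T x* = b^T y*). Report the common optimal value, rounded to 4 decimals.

The standard primal-dual pair for 'max c^T x s.t. A x <= b, x >= 0' is:
  Dual:  min b^T y  s.t.  A^T y >= c,  y >= 0.

So the dual LP is:
  minimize  8y1 + 5y2 + 23y3
  subject to:
    y1 + 3y3 >= 4
    y2 + 3y3 >= 6
    y1, y2, y3 >= 0

Solving the primal: x* = (2.6667, 5).
  primal value c^T x* = 40.6667.
Solving the dual: y* = (0, 2, 1.3333).
  dual value b^T y* = 40.6667.
Strong duality: c^T x* = b^T y*. Confirmed.

40.6667


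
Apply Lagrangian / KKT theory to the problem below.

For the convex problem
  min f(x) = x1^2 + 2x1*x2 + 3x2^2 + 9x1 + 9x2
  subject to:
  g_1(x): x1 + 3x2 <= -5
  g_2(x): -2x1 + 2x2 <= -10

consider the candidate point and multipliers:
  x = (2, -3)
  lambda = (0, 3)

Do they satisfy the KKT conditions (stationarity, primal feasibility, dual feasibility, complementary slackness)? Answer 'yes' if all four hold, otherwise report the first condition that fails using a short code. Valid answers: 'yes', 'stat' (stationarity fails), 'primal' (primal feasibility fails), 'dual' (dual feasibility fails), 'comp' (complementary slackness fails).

Gradient of f: grad f(x) = Q x + c = (7, -5)
Constraint values g_i(x) = a_i^T x - b_i:
  g_1((2, -3)) = -2
  g_2((2, -3)) = 0
Stationarity residual: grad f(x) + sum_i lambda_i a_i = (1, 1)
  -> stationarity FAILS
Primal feasibility (all g_i <= 0): OK
Dual feasibility (all lambda_i >= 0): OK
Complementary slackness (lambda_i * g_i(x) = 0 for all i): OK

Verdict: the first failing condition is stationarity -> stat.

stat


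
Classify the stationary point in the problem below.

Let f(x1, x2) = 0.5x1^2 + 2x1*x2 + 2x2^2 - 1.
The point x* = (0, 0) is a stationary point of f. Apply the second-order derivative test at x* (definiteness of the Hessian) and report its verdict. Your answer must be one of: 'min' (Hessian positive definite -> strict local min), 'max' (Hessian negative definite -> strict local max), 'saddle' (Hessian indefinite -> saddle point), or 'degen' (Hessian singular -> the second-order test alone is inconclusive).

Compute the Hessian H = grad^2 f:
  H = [[1, 2], [2, 4]]
Verify stationarity: grad f(x*) = H x* + g = (0, 0).
Eigenvalues of H: 0, 5.
H has a zero eigenvalue (singular; positive semidefinite but not definite), so H is neither positive definite, negative definite, nor indefinite. The second-order test alone is inconclusive -> degen.
(Indeed, f is constant along the null direction of H through x*, so x* is not a strict local extremum.)

degen


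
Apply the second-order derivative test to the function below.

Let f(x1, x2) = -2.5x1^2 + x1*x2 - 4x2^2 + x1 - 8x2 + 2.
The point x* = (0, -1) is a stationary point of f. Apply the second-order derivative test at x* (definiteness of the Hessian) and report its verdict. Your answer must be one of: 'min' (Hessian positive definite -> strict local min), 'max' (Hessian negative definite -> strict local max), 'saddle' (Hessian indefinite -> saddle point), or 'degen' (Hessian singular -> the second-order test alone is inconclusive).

Compute the Hessian H = grad^2 f:
  H = [[-5, 1], [1, -8]]
Verify stationarity: grad f(x*) = H x* + g = (0, 0).
Eigenvalues of H: -8.3028, -4.6972.
Both eigenvalues < 0, so H is negative definite -> x* is a strict local max.

max


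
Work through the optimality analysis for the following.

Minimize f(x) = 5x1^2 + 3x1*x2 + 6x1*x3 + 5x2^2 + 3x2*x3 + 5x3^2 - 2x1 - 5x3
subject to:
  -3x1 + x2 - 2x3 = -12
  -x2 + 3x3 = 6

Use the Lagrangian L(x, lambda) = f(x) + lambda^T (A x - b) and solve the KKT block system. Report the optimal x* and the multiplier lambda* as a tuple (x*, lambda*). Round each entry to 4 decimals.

Form the Lagrangian:
  L(x, lambda) = (1/2) x^T Q x + c^T x + lambda^T (A x - b)
Stationarity (grad_x L = 0): Q x + c + A^T lambda = 0.
Primal feasibility: A x = b.

This gives the KKT block system:
  [ Q   A^T ] [ x     ]   [-c ]
  [ A    0  ] [ lambda ] = [ b ]

Solving the linear system:
  x*      = (2.4466, -1.9802, 1.3399)
  lambda* = (8.1885, -0.2539)
  f(x*)   = 44.096

x* = (2.4466, -1.9802, 1.3399), lambda* = (8.1885, -0.2539)


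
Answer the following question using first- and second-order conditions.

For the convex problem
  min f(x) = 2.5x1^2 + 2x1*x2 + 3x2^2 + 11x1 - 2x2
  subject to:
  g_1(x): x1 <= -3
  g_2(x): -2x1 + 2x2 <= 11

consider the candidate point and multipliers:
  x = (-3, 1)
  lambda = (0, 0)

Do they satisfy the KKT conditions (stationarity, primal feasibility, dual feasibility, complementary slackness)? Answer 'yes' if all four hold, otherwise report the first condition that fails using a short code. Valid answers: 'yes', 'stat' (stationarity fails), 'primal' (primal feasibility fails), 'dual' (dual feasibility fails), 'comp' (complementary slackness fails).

Gradient of f: grad f(x) = Q x + c = (-2, -2)
Constraint values g_i(x) = a_i^T x - b_i:
  g_1((-3, 1)) = 0
  g_2((-3, 1)) = -3
Stationarity residual: grad f(x) + sum_i lambda_i a_i = (-2, -2)
  -> stationarity FAILS
Primal feasibility (all g_i <= 0): OK
Dual feasibility (all lambda_i >= 0): OK
Complementary slackness (lambda_i * g_i(x) = 0 for all i): OK

Verdict: the first failing condition is stationarity -> stat.

stat


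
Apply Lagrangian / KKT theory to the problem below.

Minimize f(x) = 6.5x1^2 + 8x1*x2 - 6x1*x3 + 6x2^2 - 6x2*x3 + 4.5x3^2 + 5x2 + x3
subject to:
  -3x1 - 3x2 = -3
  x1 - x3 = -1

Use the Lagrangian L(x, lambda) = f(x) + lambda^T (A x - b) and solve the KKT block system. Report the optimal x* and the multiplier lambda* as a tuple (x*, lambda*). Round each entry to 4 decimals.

Form the Lagrangian:
  L(x, lambda) = (1/2) x^T Q x + c^T x + lambda^T (A x - b)
Stationarity (grad_x L = 0): Q x + c + A^T lambda = 0.
Primal feasibility: A x = b.

This gives the KKT block system:
  [ Q   A^T ] [ x     ]   [-c ]
  [ A    0  ] [ lambda ] = [ b ]

Solving the linear system:
  x*      = (0.2778, 0.7222, 1.2778)
  lambda* = (2.7407, 6.5)
  f(x*)   = 9.8056

x* = (0.2778, 0.7222, 1.2778), lambda* = (2.7407, 6.5)


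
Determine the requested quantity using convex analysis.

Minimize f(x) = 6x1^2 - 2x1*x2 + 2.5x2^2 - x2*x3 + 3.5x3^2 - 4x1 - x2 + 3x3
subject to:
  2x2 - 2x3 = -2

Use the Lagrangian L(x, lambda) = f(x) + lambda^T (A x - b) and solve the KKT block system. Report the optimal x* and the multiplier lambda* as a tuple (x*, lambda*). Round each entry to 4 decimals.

Form the Lagrangian:
  L(x, lambda) = (1/2) x^T Q x + c^T x + lambda^T (A x - b)
Stationarity (grad_x L = 0): Q x + c + A^T lambda = 0.
Primal feasibility: A x = b.

This gives the KKT block system:
  [ Q   A^T ] [ x     ]   [-c ]
  [ A    0  ] [ lambda ] = [ b ]

Solving the linear system:
  x*      = (0.2069, -0.7586, 0.2414)
  lambda* = (2.7241)
  f(x*)   = 3.0517

x* = (0.2069, -0.7586, 0.2414), lambda* = (2.7241)


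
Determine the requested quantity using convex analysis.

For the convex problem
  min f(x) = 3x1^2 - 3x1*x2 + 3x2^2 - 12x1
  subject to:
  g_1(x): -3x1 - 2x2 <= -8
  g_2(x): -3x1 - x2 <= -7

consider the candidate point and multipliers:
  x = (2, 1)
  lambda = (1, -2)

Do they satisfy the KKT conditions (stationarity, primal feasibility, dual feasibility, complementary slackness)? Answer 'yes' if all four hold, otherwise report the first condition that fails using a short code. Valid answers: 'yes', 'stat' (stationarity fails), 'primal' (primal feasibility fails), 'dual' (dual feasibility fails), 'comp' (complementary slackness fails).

Gradient of f: grad f(x) = Q x + c = (-3, 0)
Constraint values g_i(x) = a_i^T x - b_i:
  g_1((2, 1)) = 0
  g_2((2, 1)) = 0
Stationarity residual: grad f(x) + sum_i lambda_i a_i = (0, 0)
  -> stationarity OK
Primal feasibility (all g_i <= 0): OK
Dual feasibility (all lambda_i >= 0): FAILS
Complementary slackness (lambda_i * g_i(x) = 0 for all i): OK

Verdict: the first failing condition is dual_feasibility -> dual.

dual


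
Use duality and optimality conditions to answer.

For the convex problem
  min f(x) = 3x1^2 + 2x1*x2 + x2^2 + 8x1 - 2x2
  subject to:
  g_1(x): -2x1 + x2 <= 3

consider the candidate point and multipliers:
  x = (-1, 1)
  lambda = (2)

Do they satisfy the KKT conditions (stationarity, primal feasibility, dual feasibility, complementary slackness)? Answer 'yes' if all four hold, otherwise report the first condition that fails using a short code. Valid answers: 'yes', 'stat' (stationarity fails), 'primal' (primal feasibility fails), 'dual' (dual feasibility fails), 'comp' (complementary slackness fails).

Gradient of f: grad f(x) = Q x + c = (4, -2)
Constraint values g_i(x) = a_i^T x - b_i:
  g_1((-1, 1)) = 0
Stationarity residual: grad f(x) + sum_i lambda_i a_i = (0, 0)
  -> stationarity OK
Primal feasibility (all g_i <= 0): OK
Dual feasibility (all lambda_i >= 0): OK
Complementary slackness (lambda_i * g_i(x) = 0 for all i): OK

Verdict: yes, KKT holds.

yes


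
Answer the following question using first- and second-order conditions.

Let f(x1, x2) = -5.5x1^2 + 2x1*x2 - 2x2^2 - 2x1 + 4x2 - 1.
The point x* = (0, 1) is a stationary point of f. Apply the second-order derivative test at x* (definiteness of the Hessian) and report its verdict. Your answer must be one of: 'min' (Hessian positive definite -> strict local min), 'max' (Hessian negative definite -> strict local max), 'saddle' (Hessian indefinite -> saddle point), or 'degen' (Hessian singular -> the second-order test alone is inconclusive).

Compute the Hessian H = grad^2 f:
  H = [[-11, 2], [2, -4]]
Verify stationarity: grad f(x*) = H x* + g = (0, 0).
Eigenvalues of H: -11.5311, -3.4689.
Both eigenvalues < 0, so H is negative definite -> x* is a strict local max.

max


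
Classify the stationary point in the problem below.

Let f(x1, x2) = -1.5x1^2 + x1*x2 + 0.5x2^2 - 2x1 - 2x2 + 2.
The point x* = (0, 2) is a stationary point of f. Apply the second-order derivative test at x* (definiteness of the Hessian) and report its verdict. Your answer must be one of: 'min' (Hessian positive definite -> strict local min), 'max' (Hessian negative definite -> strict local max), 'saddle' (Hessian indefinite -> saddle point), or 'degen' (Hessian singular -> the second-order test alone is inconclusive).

Compute the Hessian H = grad^2 f:
  H = [[-3, 1], [1, 1]]
Verify stationarity: grad f(x*) = H x* + g = (0, 0).
Eigenvalues of H: -3.2361, 1.2361.
Eigenvalues have mixed signs, so H is indefinite -> x* is a saddle point.

saddle


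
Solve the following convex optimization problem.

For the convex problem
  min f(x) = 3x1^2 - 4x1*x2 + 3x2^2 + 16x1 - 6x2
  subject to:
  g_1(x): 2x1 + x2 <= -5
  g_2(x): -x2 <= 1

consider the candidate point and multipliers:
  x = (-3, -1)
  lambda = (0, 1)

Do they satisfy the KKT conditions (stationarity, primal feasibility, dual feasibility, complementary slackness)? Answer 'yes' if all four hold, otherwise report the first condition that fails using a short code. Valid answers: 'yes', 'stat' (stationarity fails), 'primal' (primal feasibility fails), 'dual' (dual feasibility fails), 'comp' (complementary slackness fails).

Gradient of f: grad f(x) = Q x + c = (2, 0)
Constraint values g_i(x) = a_i^T x - b_i:
  g_1((-3, -1)) = -2
  g_2((-3, -1)) = 0
Stationarity residual: grad f(x) + sum_i lambda_i a_i = (2, -1)
  -> stationarity FAILS
Primal feasibility (all g_i <= 0): OK
Dual feasibility (all lambda_i >= 0): OK
Complementary slackness (lambda_i * g_i(x) = 0 for all i): OK

Verdict: the first failing condition is stationarity -> stat.

stat


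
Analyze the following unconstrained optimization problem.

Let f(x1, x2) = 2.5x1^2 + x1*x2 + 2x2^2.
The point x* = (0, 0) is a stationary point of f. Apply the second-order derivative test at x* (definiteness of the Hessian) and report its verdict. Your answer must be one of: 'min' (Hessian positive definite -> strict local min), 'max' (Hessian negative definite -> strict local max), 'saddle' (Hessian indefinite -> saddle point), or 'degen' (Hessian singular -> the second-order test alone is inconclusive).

Compute the Hessian H = grad^2 f:
  H = [[5, 1], [1, 4]]
Verify stationarity: grad f(x*) = H x* + g = (0, 0).
Eigenvalues of H: 3.382, 5.618.
Both eigenvalues > 0, so H is positive definite -> x* is a strict local min.

min


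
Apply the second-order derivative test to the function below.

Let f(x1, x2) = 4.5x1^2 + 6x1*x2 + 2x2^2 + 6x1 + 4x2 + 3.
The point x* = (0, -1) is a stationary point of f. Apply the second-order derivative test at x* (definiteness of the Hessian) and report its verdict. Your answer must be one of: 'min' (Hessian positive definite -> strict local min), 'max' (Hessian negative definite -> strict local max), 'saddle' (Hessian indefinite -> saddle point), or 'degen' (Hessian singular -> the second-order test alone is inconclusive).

Compute the Hessian H = grad^2 f:
  H = [[9, 6], [6, 4]]
Verify stationarity: grad f(x*) = H x* + g = (0, 0).
Eigenvalues of H: 0, 13.
H has a zero eigenvalue (singular; positive semidefinite but not definite), so H is neither positive definite, negative definite, nor indefinite. The second-order test alone is inconclusive -> degen.
(Indeed, f is constant along the null direction of H through x*, so x* is not a strict local extremum.)

degen


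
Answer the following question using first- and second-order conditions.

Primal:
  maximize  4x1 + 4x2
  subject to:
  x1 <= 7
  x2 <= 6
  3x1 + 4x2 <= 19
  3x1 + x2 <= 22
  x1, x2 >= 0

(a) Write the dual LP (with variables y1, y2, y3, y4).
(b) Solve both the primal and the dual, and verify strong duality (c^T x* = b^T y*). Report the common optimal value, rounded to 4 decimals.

The standard primal-dual pair for 'max c^T x s.t. A x <= b, x >= 0' is:
  Dual:  min b^T y  s.t.  A^T y >= c,  y >= 0.

So the dual LP is:
  minimize  7y1 + 6y2 + 19y3 + 22y4
  subject to:
    y1 + 3y3 + 3y4 >= 4
    y2 + 4y3 + y4 >= 4
    y1, y2, y3, y4 >= 0

Solving the primal: x* = (6.3333, 0).
  primal value c^T x* = 25.3333.
Solving the dual: y* = (0, 0, 1.3333, 0).
  dual value b^T y* = 25.3333.
Strong duality: c^T x* = b^T y*. Confirmed.

25.3333


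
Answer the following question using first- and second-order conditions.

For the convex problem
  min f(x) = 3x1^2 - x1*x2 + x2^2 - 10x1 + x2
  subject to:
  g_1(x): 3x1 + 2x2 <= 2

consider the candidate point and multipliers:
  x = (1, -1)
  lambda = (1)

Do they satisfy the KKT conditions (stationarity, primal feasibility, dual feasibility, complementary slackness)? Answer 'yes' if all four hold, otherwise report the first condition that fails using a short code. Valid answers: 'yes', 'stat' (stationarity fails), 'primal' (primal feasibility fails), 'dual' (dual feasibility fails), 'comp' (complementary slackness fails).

Gradient of f: grad f(x) = Q x + c = (-3, -2)
Constraint values g_i(x) = a_i^T x - b_i:
  g_1((1, -1)) = -1
Stationarity residual: grad f(x) + sum_i lambda_i a_i = (0, 0)
  -> stationarity OK
Primal feasibility (all g_i <= 0): OK
Dual feasibility (all lambda_i >= 0): OK
Complementary slackness (lambda_i * g_i(x) = 0 for all i): FAILS

Verdict: the first failing condition is complementary_slackness -> comp.

comp


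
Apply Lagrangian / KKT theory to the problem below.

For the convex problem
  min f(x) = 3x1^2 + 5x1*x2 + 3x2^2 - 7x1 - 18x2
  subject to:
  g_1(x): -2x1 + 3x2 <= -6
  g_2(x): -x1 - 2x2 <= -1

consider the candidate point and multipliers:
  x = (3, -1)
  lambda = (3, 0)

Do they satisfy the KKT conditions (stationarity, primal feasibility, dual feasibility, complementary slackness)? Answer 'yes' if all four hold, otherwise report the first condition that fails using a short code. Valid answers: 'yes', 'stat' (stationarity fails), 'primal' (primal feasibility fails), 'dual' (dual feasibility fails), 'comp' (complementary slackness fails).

Gradient of f: grad f(x) = Q x + c = (6, -9)
Constraint values g_i(x) = a_i^T x - b_i:
  g_1((3, -1)) = -3
  g_2((3, -1)) = 0
Stationarity residual: grad f(x) + sum_i lambda_i a_i = (0, 0)
  -> stationarity OK
Primal feasibility (all g_i <= 0): OK
Dual feasibility (all lambda_i >= 0): OK
Complementary slackness (lambda_i * g_i(x) = 0 for all i): FAILS

Verdict: the first failing condition is complementary_slackness -> comp.

comp


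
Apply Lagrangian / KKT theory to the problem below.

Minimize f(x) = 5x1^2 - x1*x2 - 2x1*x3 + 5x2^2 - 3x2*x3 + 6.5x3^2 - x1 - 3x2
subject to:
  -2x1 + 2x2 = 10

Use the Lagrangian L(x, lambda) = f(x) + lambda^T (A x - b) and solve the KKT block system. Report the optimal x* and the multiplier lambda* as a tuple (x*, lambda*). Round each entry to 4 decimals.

Form the Lagrangian:
  L(x, lambda) = (1/2) x^T Q x + c^T x + lambda^T (A x - b)
Stationarity (grad_x L = 0): Q x + c + A^T lambda = 0.
Primal feasibility: A x = b.

This gives the KKT block system:
  [ Q   A^T ] [ x     ]   [-c ]
  [ A    0  ] [ lambda ] = [ b ]

Solving the linear system:
  x*      = (-2.1914, 2.8086, 0.311)
  lambda* = (-13.1722)
  f(x*)   = 62.744

x* = (-2.1914, 2.8086, 0.311), lambda* = (-13.1722)
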